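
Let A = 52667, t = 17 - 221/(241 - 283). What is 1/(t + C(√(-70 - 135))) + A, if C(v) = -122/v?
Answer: 10821575593517/205471501 - 215208*I*√205/205471501 ≈ 52667.0 - 0.014996*I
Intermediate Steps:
t = 935/42 (t = 17 - 221/(-42) = 17 - 221*(-1/42) = 17 + 221/42 = 935/42 ≈ 22.262)
1/(t + C(√(-70 - 135))) + A = 1/(935/42 - 122/√(-70 - 135)) + 52667 = 1/(935/42 - 122*(-I*√205/205)) + 52667 = 1/(935/42 - (-122)*I*√205/205) + 52667 = 1/(935/42 + 122*I*√205/205) + 52667 = 52667 + 1/(935/42 + 122*I*√205/205)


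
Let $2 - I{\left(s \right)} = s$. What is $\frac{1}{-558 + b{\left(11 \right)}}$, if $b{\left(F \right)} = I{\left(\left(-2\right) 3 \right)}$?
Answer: $- \frac{1}{550} \approx -0.0018182$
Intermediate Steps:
$I{\left(s \right)} = 2 - s$
$b{\left(F \right)} = 8$ ($b{\left(F \right)} = 2 - \left(-2\right) 3 = 2 - -6 = 2 + 6 = 8$)
$\frac{1}{-558 + b{\left(11 \right)}} = \frac{1}{-558 + 8} = \frac{1}{-550} = - \frac{1}{550}$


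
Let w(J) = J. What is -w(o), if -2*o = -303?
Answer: -303/2 ≈ -151.50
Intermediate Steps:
o = 303/2 (o = -½*(-303) = 303/2 ≈ 151.50)
-w(o) = -1*303/2 = -303/2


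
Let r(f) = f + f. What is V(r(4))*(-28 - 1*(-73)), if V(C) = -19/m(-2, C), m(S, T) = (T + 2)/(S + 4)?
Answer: -171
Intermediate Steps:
r(f) = 2*f
m(S, T) = (2 + T)/(4 + S)
V(C) = -19/(1 + C/2) (V(C) = -19*(4 - 2)/(2 + C) = -19*2/(2 + C) = -19/(1 + C/2))
V(r(4))*(-28 - 1*(-73)) = (-38/(2 + 2*4))*(-28 - 1*(-73)) = (-38/(2 + 8))*(-28 + 73) = -38/10*45 = -38*1/10*45 = -19/5*45 = -171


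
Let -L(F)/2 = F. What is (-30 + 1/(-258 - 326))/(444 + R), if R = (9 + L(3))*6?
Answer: -2503/38544 ≈ -0.064939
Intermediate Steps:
L(F) = -2*F
R = 18 (R = (9 - 2*3)*6 = (9 - 6)*6 = 3*6 = 18)
(-30 + 1/(-258 - 326))/(444 + R) = (-30 + 1/(-258 - 326))/(444 + 18) = (-30 + 1/(-584))/462 = (-30 - 1/584)*(1/462) = -17521/584*1/462 = -2503/38544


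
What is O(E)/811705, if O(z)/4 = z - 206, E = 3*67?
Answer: -4/162341 ≈ -2.4639e-5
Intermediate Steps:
E = 201
O(z) = -824 + 4*z (O(z) = 4*(z - 206) = 4*(-206 + z) = -824 + 4*z)
O(E)/811705 = (-824 + 4*201)/811705 = (-824 + 804)*(1/811705) = -20*1/811705 = -4/162341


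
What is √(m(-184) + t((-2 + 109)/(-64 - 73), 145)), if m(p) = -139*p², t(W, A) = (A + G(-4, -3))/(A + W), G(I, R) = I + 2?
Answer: I*√1837114889047998/19758 ≈ 2169.3*I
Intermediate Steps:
G(I, R) = 2 + I
t(W, A) = (-2 + A)/(A + W) (t(W, A) = (A + (2 - 4))/(A + W) = (A - 2)/(A + W) = (-2 + A)/(A + W))
√(m(-184) + t((-2 + 109)/(-64 - 73), 145)) = √(-139*(-184)² + (-2 + 145)/(145 + (-2 + 109)/(-64 - 73))) = √(-139*33856 + 143/(145 + 107/(-137))) = √(-4705984 + 143/(145 + 107*(-1/137))) = √(-4705984 + 143/(145 - 107/137)) = √(-4705984 + 143/(19758/137)) = √(-4705984 + (137/19758)*143) = √(-4705984 + 19591/19758) = √(-92980812281/19758) = I*√1837114889047998/19758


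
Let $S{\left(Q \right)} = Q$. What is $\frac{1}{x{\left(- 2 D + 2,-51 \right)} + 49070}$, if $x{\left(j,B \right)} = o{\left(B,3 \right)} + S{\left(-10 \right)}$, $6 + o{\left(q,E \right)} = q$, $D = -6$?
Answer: $\frac{1}{49003} \approx 2.0407 \cdot 10^{-5}$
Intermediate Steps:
$o{\left(q,E \right)} = -6 + q$
$x{\left(j,B \right)} = -16 + B$ ($x{\left(j,B \right)} = \left(-6 + B\right) - 10 = -16 + B$)
$\frac{1}{x{\left(- 2 D + 2,-51 \right)} + 49070} = \frac{1}{\left(-16 - 51\right) + 49070} = \frac{1}{-67 + 49070} = \frac{1}{49003}$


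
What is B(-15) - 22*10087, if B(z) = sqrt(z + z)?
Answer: -221914 + I*sqrt(30) ≈ -2.2191e+5 + 5.4772*I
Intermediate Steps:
B(z) = sqrt(2)*sqrt(z) (B(z) = sqrt(2*z) = sqrt(2)*sqrt(z))
B(-15) - 22*10087 = sqrt(2)*sqrt(-15) - 22*10087 = sqrt(2)*(I*sqrt(15)) - 1*221914 = I*sqrt(30) - 221914 = -221914 + I*sqrt(30)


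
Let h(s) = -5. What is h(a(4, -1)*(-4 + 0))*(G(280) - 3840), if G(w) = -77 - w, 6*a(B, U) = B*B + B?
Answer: 20985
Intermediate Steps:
a(B, U) = B/6 + B²/6 (a(B, U) = (B*B + B)/6 = (B² + B)/6 = (B + B²)/6 = B/6 + B²/6)
h(a(4, -1)*(-4 + 0))*(G(280) - 3840) = -5*((-77 - 1*280) - 3840) = -5*((-77 - 280) - 3840) = -5*(-357 - 3840) = -5*(-4197) = 20985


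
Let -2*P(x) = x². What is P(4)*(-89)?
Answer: 712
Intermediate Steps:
P(x) = -x²/2
P(4)*(-89) = -½*4²*(-89) = -½*16*(-89) = -8*(-89) = 712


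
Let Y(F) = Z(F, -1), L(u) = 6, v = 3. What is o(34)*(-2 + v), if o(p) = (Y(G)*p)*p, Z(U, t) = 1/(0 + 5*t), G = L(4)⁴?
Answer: -1156/5 ≈ -231.20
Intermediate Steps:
G = 1296 (G = 6⁴ = 1296)
Z(U, t) = 1/(5*t)
Y(F) = -⅕ (Y(F) = (⅕)/(-1) = (⅕)*(-1) = -⅕)
o(p) = -p²/5 (o(p) = (-p/5)*p = -p²/5)
o(34)*(-2 + v) = (-⅕*34²)*(-2 + 3) = -⅕*1156*1 = -1156/5*1 = -1156/5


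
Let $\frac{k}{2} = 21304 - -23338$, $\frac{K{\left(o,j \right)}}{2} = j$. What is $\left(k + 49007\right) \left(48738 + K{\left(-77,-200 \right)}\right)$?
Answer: $6684710358$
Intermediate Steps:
$K{\left(o,j \right)} = 2 j$
$k = 89284$ ($k = 2 \left(21304 - -23338\right) = 2 \left(21304 + 23338\right) = 2 \cdot 44642 = 89284$)
$\left(k + 49007\right) \left(48738 + K{\left(-77,-200 \right)}\right) = \left(89284 + 49007\right) \left(48738 + 2 \left(-200\right)\right) = 138291 \left(48738 - 400\right) = 138291 \cdot 48338 = 6684710358$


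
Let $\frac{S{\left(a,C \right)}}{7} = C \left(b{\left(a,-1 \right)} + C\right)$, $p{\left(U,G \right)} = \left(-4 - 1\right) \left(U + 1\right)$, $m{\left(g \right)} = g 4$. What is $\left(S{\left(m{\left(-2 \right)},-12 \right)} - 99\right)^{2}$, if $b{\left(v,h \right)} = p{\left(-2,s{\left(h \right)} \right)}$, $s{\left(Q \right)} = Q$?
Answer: $239121$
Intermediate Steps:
$m{\left(g \right)} = 4 g$
$p{\left(U,G \right)} = -5 - 5 U$ ($p{\left(U,G \right)} = - 5 \left(1 + U\right) = -5 - 5 U$)
$b{\left(v,h \right)} = 5$ ($b{\left(v,h \right)} = -5 - -10 = -5 + 10 = 5$)
$S{\left(a,C \right)} = 7 C \left(5 + C\right)$
$\left(S{\left(m{\left(-2 \right)},-12 \right)} - 99\right)^{2} = \left(7 \left(-12\right) \left(5 - 12\right) - 99\right)^{2} = \left(7 \left(-12\right) \left(-7\right) - 99\right)^{2} = \left(588 - 99\right)^{2} = 489^{2} = 239121$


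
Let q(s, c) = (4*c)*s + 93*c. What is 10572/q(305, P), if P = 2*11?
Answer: 5286/14443 ≈ 0.36599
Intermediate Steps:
P = 22
q(s, c) = 93*c + 4*c*s (q(s, c) = 4*c*s + 93*c = 93*c + 4*c*s)
10572/q(305, P) = 10572/((22*(93 + 4*305))) = 10572/((22*(93 + 1220))) = 10572/((22*1313)) = 10572/28886 = 10572*(1/28886) = 5286/14443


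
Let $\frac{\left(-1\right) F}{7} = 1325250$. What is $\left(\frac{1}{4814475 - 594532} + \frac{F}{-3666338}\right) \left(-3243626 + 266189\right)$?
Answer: $- \frac{4483030684366542306}{595066822259} \approx -7.5337 \cdot 10^{6}$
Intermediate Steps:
$F = -9276750$ ($F = \left(-7\right) 1325250 = -9276750$)
$\left(\frac{1}{4814475 - 594532} + \frac{F}{-3666338}\right) \left(-3243626 + 266189\right) = \left(\frac{1}{4814475 - 594532} - \frac{9276750}{-3666338}\right) \left(-3243626 + 266189\right) = \left(\frac{1}{4219943} - - \frac{4638375}{1833169}\right) \left(-2977437\right) = \left(\frac{1}{4219943} + \frac{4638375}{1833169}\right) \left(-2977437\right) = \frac{1505667688138}{595066822259} \left(-2977437\right) = - \frac{4483030684366542306}{595066822259}$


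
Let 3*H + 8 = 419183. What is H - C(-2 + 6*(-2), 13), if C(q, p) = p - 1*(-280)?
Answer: 139432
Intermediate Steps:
H = 139725 (H = -8/3 + (⅓)*419183 = -8/3 + 419183/3 = 139725)
C(q, p) = 280 + p (C(q, p) = p + 280 = 280 + p)
H - C(-2 + 6*(-2), 13) = 139725 - (280 + 13) = 139725 - 1*293 = 139725 - 293 = 139432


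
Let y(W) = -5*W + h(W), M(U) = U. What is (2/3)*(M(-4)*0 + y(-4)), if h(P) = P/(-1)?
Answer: 16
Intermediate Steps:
h(P) = -P (h(P) = P*(-1) = -P)
y(W) = -6*W (y(W) = -5*W - W = -6*W)
(2/3)*(M(-4)*0 + y(-4)) = (2/3)*(-4*0 - 6*(-4)) = ((⅓)*2)*(0 + 24) = (⅔)*24 = 16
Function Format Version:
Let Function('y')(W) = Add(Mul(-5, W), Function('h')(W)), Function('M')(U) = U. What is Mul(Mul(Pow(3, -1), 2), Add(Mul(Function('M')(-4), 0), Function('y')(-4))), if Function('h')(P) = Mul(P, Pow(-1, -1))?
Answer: 16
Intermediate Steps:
Function('h')(P) = Mul(-1, P) (Function('h')(P) = Mul(P, -1) = Mul(-1, P))
Function('y')(W) = Mul(-6, W) (Function('y')(W) = Add(Mul(-5, W), Mul(-1, W)) = Mul(-6, W))
Mul(Mul(Pow(3, -1), 2), Add(Mul(Function('M')(-4), 0), Function('y')(-4))) = Mul(Mul(Pow(3, -1), 2), Add(Mul(-4, 0), Mul(-6, -4))) = Mul(Mul(Rational(1, 3), 2), Add(0, 24)) = Mul(Rational(2, 3), 24) = 16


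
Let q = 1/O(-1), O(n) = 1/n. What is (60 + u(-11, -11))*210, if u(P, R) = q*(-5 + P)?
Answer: 15960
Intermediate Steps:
q = -1 (q = 1/(1/(-1)) = 1/(-1) = -1)
u(P, R) = 5 - P (u(P, R) = -(-5 + P) = 5 - P)
(60 + u(-11, -11))*210 = (60 + (5 - 1*(-11)))*210 = (60 + (5 + 11))*210 = (60 + 16)*210 = 76*210 = 15960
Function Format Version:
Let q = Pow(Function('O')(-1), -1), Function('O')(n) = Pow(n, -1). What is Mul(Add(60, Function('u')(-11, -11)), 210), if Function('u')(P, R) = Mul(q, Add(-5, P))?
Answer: 15960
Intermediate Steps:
q = -1 (q = Pow(Pow(-1, -1), -1) = Pow(-1, -1) = -1)
Function('u')(P, R) = Add(5, Mul(-1, P)) (Function('u')(P, R) = Mul(-1, Add(-5, P)) = Add(5, Mul(-1, P)))
Mul(Add(60, Function('u')(-11, -11)), 210) = Mul(Add(60, Add(5, Mul(-1, -11))), 210) = Mul(Add(60, Add(5, 11)), 210) = Mul(Add(60, 16), 210) = Mul(76, 210) = 15960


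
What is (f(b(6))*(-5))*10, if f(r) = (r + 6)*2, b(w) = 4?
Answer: -1000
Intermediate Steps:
f(r) = 12 + 2*r (f(r) = (6 + r)*2 = 12 + 2*r)
(f(b(6))*(-5))*10 = ((12 + 2*4)*(-5))*10 = ((12 + 8)*(-5))*10 = (20*(-5))*10 = -100*10 = -1000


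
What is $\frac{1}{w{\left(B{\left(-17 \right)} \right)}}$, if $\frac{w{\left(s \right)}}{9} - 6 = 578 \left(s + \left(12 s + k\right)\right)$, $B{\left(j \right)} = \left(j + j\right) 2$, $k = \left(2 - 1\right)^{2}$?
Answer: $- \frac{1}{4593312} \approx -2.1771 \cdot 10^{-7}$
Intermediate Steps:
$k = 1$ ($k = 1^{2} = 1$)
$B{\left(j \right)} = 4 j$ ($B{\left(j \right)} = 2 j 2 = 4 j$)
$w{\left(s \right)} = 5256 + 67626 s$ ($w{\left(s \right)} = 54 + 9 \cdot 578 \left(s + \left(12 s + 1\right)\right) = 54 + 9 \cdot 578 \left(s + \left(1 + 12 s\right)\right) = 54 + 9 \cdot 578 \left(1 + 13 s\right) = 54 + 9 \left(578 + 7514 s\right) = 54 + \left(5202 + 67626 s\right) = 5256 + 67626 s$)
$\frac{1}{w{\left(B{\left(-17 \right)} \right)}} = \frac{1}{5256 + 67626 \cdot 4 \left(-17\right)} = \frac{1}{5256 + 67626 \left(-68\right)} = \frac{1}{5256 - 4598568} = \frac{1}{-4593312} = - \frac{1}{4593312}$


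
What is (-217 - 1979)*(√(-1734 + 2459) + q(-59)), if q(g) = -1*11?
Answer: 24156 - 10980*√29 ≈ -34973.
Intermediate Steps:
q(g) = -11
(-217 - 1979)*(√(-1734 + 2459) + q(-59)) = (-217 - 1979)*(√(-1734 + 2459) - 11) = -2196*(√725 - 11) = -2196*(5*√29 - 11) = -2196*(-11 + 5*√29) = 24156 - 10980*√29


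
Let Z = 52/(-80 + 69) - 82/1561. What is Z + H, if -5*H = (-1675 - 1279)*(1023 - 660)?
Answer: 18412087272/85855 ≈ 2.1446e+5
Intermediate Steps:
H = 1072302/5 (H = -(-1675 - 1279)*(1023 - 660)/5 = -(-2954)*363/5 = -1/5*(-1072302) = 1072302/5 ≈ 2.1446e+5)
Z = -82074/17171 (Z = 52/(-11) - 82*1/1561 = 52*(-1/11) - 82/1561 = -52/11 - 82/1561 = -82074/17171 ≈ -4.7798)
Z + H = -82074/17171 + 1072302/5 = 18412087272/85855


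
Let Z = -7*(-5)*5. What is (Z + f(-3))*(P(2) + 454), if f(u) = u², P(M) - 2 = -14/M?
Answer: 82616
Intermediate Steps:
P(M) = 2 - 14/M
Z = 175 (Z = 35*5 = 175)
(Z + f(-3))*(P(2) + 454) = (175 + (-3)²)*((2 - 14/2) + 454) = (175 + 9)*((2 - 14*½) + 454) = 184*((2 - 7) + 454) = 184*(-5 + 454) = 184*449 = 82616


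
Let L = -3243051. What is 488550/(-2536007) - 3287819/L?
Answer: 6753539432683/8224400037357 ≈ 0.82116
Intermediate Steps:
488550/(-2536007) - 3287819/L = 488550/(-2536007) - 3287819/(-3243051) = 488550*(-1/2536007) - 3287819*(-1/3243051) = -488550/2536007 + 3287819/3243051 = 6753539432683/8224400037357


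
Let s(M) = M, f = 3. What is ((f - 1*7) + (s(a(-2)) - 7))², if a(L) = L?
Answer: 169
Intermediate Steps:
((f - 1*7) + (s(a(-2)) - 7))² = ((3 - 1*7) + (-2 - 7))² = ((3 - 7) - 9)² = (-4 - 9)² = (-13)² = 169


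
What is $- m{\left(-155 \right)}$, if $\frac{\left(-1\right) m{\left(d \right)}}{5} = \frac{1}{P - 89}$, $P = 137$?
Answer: $\frac{5}{48} \approx 0.10417$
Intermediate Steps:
$m{\left(d \right)} = - \frac{5}{48}$ ($m{\left(d \right)} = - \frac{5}{137 - 89} = - \frac{5}{48}$)
$- m{\left(-155 \right)} = \left(-1\right) \left(- \frac{5}{48}\right) = \frac{5}{48}$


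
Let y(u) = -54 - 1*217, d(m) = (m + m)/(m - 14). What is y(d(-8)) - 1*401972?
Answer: -402243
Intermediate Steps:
d(m) = 2*m/(-14 + m) (d(m) = (2*m)/(-14 + m) = 2*m/(-14 + m))
y(u) = -271 (y(u) = -54 - 217 = -271)
y(d(-8)) - 1*401972 = -271 - 1*401972 = -271 - 401972 = -402243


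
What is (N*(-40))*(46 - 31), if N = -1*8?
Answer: 4800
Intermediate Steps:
N = -8
(N*(-40))*(46 - 31) = (-8*(-40))*(46 - 31) = 320*15 = 4800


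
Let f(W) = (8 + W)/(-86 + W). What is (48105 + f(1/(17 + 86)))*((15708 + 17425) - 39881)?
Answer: -2875087699680/8857 ≈ -3.2461e+8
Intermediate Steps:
f(W) = (8 + W)/(-86 + W)
(48105 + f(1/(17 + 86)))*((15708 + 17425) - 39881) = (48105 + (8 + 1/(17 + 86))/(-86 + 1/(17 + 86)))*((15708 + 17425) - 39881) = (48105 + (8 + 1/103)/(-86 + 1/103))*(33133 - 39881) = (48105 + (8 + 1/103)/(-86 + 1/103))*(-6748) = (48105 + (825/103)/(-8857/103))*(-6748) = (48105 - 103/8857*825/103)*(-6748) = (48105 - 825/8857)*(-6748) = (426065160/8857)*(-6748) = -2875087699680/8857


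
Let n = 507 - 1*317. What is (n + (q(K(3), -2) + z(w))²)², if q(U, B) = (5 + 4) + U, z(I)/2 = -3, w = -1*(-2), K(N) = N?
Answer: 51076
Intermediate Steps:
w = 2
z(I) = -6 (z(I) = 2*(-3) = -6)
n = 190 (n = 507 - 317 = 190)
q(U, B) = 9 + U
(n + (q(K(3), -2) + z(w))²)² = (190 + ((9 + 3) - 6)²)² = (190 + (12 - 6)²)² = (190 + 6²)² = (190 + 36)² = 226² = 51076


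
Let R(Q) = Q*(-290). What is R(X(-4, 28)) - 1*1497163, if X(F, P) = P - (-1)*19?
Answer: -1510793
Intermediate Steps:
X(F, P) = 19 + P (X(F, P) = P - 1*(-19) = P + 19 = 19 + P)
R(Q) = -290*Q
R(X(-4, 28)) - 1*1497163 = -290*(19 + 28) - 1*1497163 = -290*47 - 1497163 = -13630 - 1497163 = -1510793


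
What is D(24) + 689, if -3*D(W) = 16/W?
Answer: 6199/9 ≈ 688.78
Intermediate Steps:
D(W) = -16/(3*W)
D(24) + 689 = -16/3/24 + 689 = -16/3*1/24 + 689 = -2/9 + 689 = 6199/9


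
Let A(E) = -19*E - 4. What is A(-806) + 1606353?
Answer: 1621663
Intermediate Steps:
A(E) = -4 - 19*E
A(-806) + 1606353 = (-4 - 19*(-806)) + 1606353 = (-4 + 15314) + 1606353 = 15310 + 1606353 = 1621663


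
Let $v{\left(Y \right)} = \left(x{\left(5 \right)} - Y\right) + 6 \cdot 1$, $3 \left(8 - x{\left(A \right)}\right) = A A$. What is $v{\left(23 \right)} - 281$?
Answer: $- \frac{895}{3} \approx -298.33$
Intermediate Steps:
$x{\left(A \right)} = 8 - \frac{A^{2}}{3}$ ($x{\left(A \right)} = 8 - \frac{A A}{3} = 8 - \frac{A^{2}}{3}$)
$v{\left(Y \right)} = \frac{17}{3} - Y$ ($v{\left(Y \right)} = \left(\left(8 - \frac{5^{2}}{3}\right) - Y\right) + 6 \cdot 1 = \left(\left(8 - \frac{25}{3}\right) - Y\right) + 6 = \left(- \frac{1}{3} - Y\right) + 6 = \frac{17}{3} - Y$)
$v{\left(23 \right)} - 281 = \left(\frac{17}{3} - 23\right) - 281 = - \frac{52}{3} - 281 = - \frac{895}{3}$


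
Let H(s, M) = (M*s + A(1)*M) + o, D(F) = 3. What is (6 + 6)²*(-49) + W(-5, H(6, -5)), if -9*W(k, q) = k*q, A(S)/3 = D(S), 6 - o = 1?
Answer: -63854/9 ≈ -7094.9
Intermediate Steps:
o = 5 (o = 6 - 1*1 = 6 - 1 = 5)
A(S) = 9 (A(S) = 3*3 = 9)
H(s, M) = 5 + 9*M + M*s (H(s, M) = (M*s + 9*M) + 5 = (9*M + M*s) + 5 = 5 + 9*M + M*s)
W(k, q) = -k*q/9
(6 + 6)²*(-49) + W(-5, H(6, -5)) = (6 + 6)²*(-49) - ⅑*(-5)*(5 + 9*(-5) - 5*6) = 12²*(-49) - ⅑*(-5)*(5 - 45 - 30) = 144*(-49) - ⅑*(-5)*(-70) = -7056 - 350/9 = -63854/9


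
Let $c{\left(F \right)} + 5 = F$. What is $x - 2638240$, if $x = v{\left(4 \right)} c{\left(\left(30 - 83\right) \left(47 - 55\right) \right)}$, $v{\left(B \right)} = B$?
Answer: $-2636564$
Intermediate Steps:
$c{\left(F \right)} = -5 + F$
$x = 1676$ ($x = 4 \left(-5 + \left(30 - 83\right) \left(47 - 55\right)\right) = 4 \left(-5 - -424\right) = 4 \left(-5 + 424\right) = 4 \cdot 419 = 1676$)
$x - 2638240 = 1676 - 2638240 = -2636564$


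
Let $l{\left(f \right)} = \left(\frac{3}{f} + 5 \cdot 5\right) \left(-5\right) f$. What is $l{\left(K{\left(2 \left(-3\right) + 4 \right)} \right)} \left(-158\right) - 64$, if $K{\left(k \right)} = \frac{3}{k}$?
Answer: $-27319$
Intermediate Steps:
$l{\left(f \right)} = f \left(-125 - \frac{15}{f}\right)$ ($l{\left(f \right)} = \left(\frac{3}{f} + 25\right) \left(-5\right) f = \left(25 + \frac{3}{f}\right) \left(-5\right) f = \left(-125 - \frac{15}{f}\right) f = f \left(-125 - \frac{15}{f}\right)$)
$l{\left(K{\left(2 \left(-3\right) + 4 \right)} \right)} \left(-158\right) - 64 = \left(-15 - 125 \frac{3}{2 \left(-3\right) + 4}\right) \left(-158\right) - 64 = \left(-15 - 125 \frac{3}{-6 + 4}\right) \left(-158\right) - 64 = \left(-15 - 125 \frac{3}{-2}\right) \left(-158\right) - 64 = \left(-15 - 125 \cdot 3 \left(- \frac{1}{2}\right)\right) \left(-158\right) - 64 = \left(-15 - - \frac{375}{2}\right) \left(-158\right) - 64 = \left(-15 + \frac{375}{2}\right) \left(-158\right) - 64 = \frac{345}{2} \left(-158\right) - 64 = -27255 - 64 = -27319$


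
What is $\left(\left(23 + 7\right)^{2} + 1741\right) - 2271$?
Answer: $370$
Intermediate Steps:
$\left(\left(23 + 7\right)^{2} + 1741\right) - 2271 = \left(30^{2} + 1741\right) - 2271 = \left(900 + 1741\right) - 2271 = 2641 - 2271 = 370$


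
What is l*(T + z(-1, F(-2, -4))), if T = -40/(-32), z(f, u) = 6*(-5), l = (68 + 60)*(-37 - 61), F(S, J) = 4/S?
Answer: 360640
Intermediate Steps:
l = -12544 (l = 128*(-98) = -12544)
z(f, u) = -30
T = 5/4 (T = -40*(-1/32) = 5/4 ≈ 1.2500)
l*(T + z(-1, F(-2, -4))) = -12544*(5/4 - 30) = -12544*(-115/4) = 360640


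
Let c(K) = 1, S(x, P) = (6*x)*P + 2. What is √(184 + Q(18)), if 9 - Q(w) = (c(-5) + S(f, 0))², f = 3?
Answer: 2*√46 ≈ 13.565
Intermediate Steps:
S(x, P) = 2 + 6*P*x (S(x, P) = 6*P*x + 2 = 2 + 6*P*x)
Q(w) = 0 (Q(w) = 9 - (1 + (2 + 6*0*3))² = 9 - (1 + (2 + 0))² = 9 - (1 + 2)² = 9 - 1*3² = 9 - 1*9 = 9 - 9 = 0)
√(184 + Q(18)) = √(184 + 0) = √184 = 2*√46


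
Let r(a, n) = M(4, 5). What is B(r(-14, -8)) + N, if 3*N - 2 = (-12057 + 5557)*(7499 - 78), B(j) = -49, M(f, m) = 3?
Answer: -48236645/3 ≈ -1.6079e+7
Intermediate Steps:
r(a, n) = 3
N = -48236498/3 (N = ⅔ + ((-12057 + 5557)*(7499 - 78))/3 = ⅔ + (-6500*7421)/3 = ⅔ + (⅓)*(-48236500) = ⅔ - 48236500/3 = -48236498/3 ≈ -1.6079e+7)
B(r(-14, -8)) + N = -49 - 48236498/3 = -48236645/3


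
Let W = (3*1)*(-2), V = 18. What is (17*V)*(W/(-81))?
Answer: 68/3 ≈ 22.667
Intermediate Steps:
W = -6 (W = 3*(-2) = -6)
(17*V)*(W/(-81)) = (17*18)*(-6/(-81)) = 306*(-6*(-1/81)) = 306*(2/27) = 68/3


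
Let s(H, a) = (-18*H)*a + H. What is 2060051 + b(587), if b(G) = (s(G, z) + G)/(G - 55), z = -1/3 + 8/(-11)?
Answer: 3013888659/1463 ≈ 2.0601e+6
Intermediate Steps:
z = -35/33 (z = -1*1/3 + 8*(-1/11) = -1/3 - 8/11 = -35/33 ≈ -1.0606)
s(H, a) = H - 18*H*a (s(H, a) = -18*H*a + H = H - 18*H*a)
b(G) = 232*G/(11*(-55 + G)) (b(G) = (G*(1 - 18*(-35/33)) + G)/(G - 55) = (G*(1 + 210/11) + G)/(-55 + G) = (G*(221/11) + G)/(-55 + G) = (221*G/11 + G)/(-55 + G) = (232*G/11)/(-55 + G) = 232*G/(11*(-55 + G)))
2060051 + b(587) = 2060051 + (232/11)*587/(-55 + 587) = 2060051 + (232/11)*587/532 = 2060051 + (232/11)*587*(1/532) = 2060051 + 34046/1463 = 3013888659/1463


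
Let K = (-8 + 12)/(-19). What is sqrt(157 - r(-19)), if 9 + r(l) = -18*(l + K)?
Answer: 2*I*sqrt(16226)/19 ≈ 13.409*I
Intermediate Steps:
K = -4/19 (K = 4*(-1/19) = -4/19 ≈ -0.21053)
r(l) = -99/19 - 18*l (r(l) = -9 - 18*(l - 4/19) = -9 - 18*(-4/19 + l) = -9 + (72/19 - 18*l) = -99/19 - 18*l)
sqrt(157 - r(-19)) = sqrt(157 - (-99/19 - 18*(-19))) = sqrt(157 - (-99/19 + 342)) = sqrt(157 - 1*6399/19) = sqrt(157 - 6399/19) = sqrt(-3416/19) = 2*I*sqrt(16226)/19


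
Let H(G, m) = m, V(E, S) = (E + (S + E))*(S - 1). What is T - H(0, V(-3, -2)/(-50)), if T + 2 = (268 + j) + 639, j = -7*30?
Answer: 17387/25 ≈ 695.48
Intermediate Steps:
V(E, S) = (-1 + S)*(S + 2*E) (V(E, S) = (E + (E + S))*(-1 + S) = (S + 2*E)*(-1 + S) = (-1 + S)*(S + 2*E))
j = -210
T = 695 (T = -2 + ((268 - 210) + 639) = -2 + (58 + 639) = -2 + 697 = 695)
T - H(0, V(-3, -2)/(-50)) = 695 - ((-2)² - 1*(-2) - 2*(-3) + 2*(-3)*(-2))/(-50) = 695 - (4 + 2 + 6 + 12)*(-1)/50 = 695 - 24*(-1)/50 = 695 - 1*(-12/25) = 695 + 12/25 = 17387/25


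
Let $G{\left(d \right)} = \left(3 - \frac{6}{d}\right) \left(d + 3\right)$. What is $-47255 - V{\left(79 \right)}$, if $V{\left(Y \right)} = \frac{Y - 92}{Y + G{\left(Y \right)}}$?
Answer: $- \frac{1190021638}{25183} \approx -47255.0$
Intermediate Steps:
$G{\left(d \right)} = \left(3 + d\right) \left(3 - \frac{6}{d}\right)$ ($G{\left(d \right)} = \left(3 - \frac{6}{d}\right) \left(3 + d\right) = \left(3 + d\right) \left(3 - \frac{6}{d}\right)$)
$V{\left(Y \right)} = \frac{-92 + Y}{3 - \frac{18}{Y} + 4 Y}$ ($V{\left(Y \right)} = \frac{Y - 92}{Y + \left(3 - \frac{18}{Y} + 3 Y\right)} = \frac{-92 + Y}{3 - \frac{18}{Y} + 4 Y}$)
$-47255 - V{\left(79 \right)} = -47255 - \frac{79 \left(-92 + 79\right)}{-18 + 3 \cdot 79 + 4 \cdot 79^{2}} = -47255 - 79 \frac{1}{-18 + 237 + 4 \cdot 6241} \left(-13\right) = -47255 - 79 \frac{1}{-18 + 237 + 24964} \left(-13\right) = -47255 - 79 \cdot \frac{1}{25183} \left(-13\right) = -47255 - - \frac{1027}{25183} = -47255 + \frac{1027}{25183} = - \frac{1190021638}{25183}$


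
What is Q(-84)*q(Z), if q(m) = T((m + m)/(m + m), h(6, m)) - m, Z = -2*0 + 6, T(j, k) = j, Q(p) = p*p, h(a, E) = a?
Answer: -35280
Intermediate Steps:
Q(p) = p²
Z = 6 (Z = 0 + 6 = 6)
q(m) = 1 - m (q(m) = (m + m)/(m + m) - m = (2*m)/((2*m)) - m = (2*m)*(1/(2*m)) - m = 1 - m)
Q(-84)*q(Z) = (-84)²*(1 - 1*6) = 7056*(1 - 6) = 7056*(-5) = -35280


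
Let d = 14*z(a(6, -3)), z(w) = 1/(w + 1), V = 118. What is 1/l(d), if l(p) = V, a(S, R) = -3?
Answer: 1/118 ≈ 0.0084746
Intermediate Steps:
z(w) = 1/(1 + w)
d = -7 (d = 14/(1 - 3) = 14/(-2) = 14*(-1/2) = -7)
l(p) = 118
1/l(d) = 1/118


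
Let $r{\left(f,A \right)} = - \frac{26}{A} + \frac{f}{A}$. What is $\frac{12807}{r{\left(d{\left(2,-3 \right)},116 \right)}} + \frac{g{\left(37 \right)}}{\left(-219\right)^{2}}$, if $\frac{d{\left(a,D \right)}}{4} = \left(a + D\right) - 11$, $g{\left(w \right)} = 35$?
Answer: $- \frac{35625717271}{1774557} \approx -20076.0$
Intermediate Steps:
$d{\left(a,D \right)} = -44 + 4 D + 4 a$ ($d{\left(a,D \right)} = 4 \left(\left(a + D\right) - 11\right) = 4 \left(\left(D + a\right) - 11\right) = 4 \left(-11 + D + a\right) = -44 + 4 D + 4 a$)
$\frac{12807}{r{\left(d{\left(2,-3 \right)},116 \right)}} + \frac{g{\left(37 \right)}}{\left(-219\right)^{2}} = \frac{12807}{\frac{1}{116} \left(-26 + \left(-44 + 4 \left(-3\right) + 4 \cdot 2\right)\right)} + \frac{35}{\left(-219\right)^{2}} = \frac{12807}{\frac{1}{116} \left(-26 - 48\right)} + \frac{35}{47961} = \frac{12807}{\frac{1}{116} \left(-26 - 48\right)} + 35 \cdot \frac{1}{47961} = \frac{12807}{\frac{1}{116} \left(-74\right)} + \frac{35}{47961} = \frac{12807}{- \frac{37}{58}} + \frac{35}{47961} = 12807 \left(- \frac{58}{37}\right) + \frac{35}{47961} = - \frac{742806}{37} + \frac{35}{47961} = - \frac{35625717271}{1774557}$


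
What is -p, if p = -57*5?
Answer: 285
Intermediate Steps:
p = -285
-p = -1*(-285) = 285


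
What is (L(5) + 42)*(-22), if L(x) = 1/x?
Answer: -4642/5 ≈ -928.40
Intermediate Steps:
(L(5) + 42)*(-22) = (1/5 + 42)*(-22) = (⅕ + 42)*(-22) = (211/5)*(-22) = -4642/5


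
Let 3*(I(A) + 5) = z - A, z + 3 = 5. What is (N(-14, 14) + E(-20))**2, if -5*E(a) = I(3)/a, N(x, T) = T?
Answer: 1094116/5625 ≈ 194.51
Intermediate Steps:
z = 2 (z = -3 + 5 = 2)
I(A) = -13/3 - A/3 (I(A) = -5 + (2 - A)/3 = -5 + (2/3 - A/3) = -13/3 - A/3)
E(a) = 16/(15*a) (E(a) = -(-13/3 - 1/3*3)/(5*a) = -(-13/3 - 1)/(5*a) = -(-16)/(15*a) = 16/(15*a))
(N(-14, 14) + E(-20))**2 = (14 + (16/15)/(-20))**2 = (14 + (16/15)*(-1/20))**2 = (14 - 4/75)**2 = (1046/75)**2 = 1094116/5625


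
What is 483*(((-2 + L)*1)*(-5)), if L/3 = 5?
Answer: -31395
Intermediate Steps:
L = 15 (L = 3*5 = 15)
483*(((-2 + L)*1)*(-5)) = 483*(((-2 + 15)*1)*(-5)) = 483*((13*1)*(-5)) = 483*(13*(-5)) = 483*(-65) = -31395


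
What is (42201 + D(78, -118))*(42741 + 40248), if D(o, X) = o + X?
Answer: 3498899229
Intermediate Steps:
D(o, X) = X + o
(42201 + D(78, -118))*(42741 + 40248) = (42201 + (-118 + 78))*(42741 + 40248) = (42201 - 40)*82989 = 42161*82989 = 3498899229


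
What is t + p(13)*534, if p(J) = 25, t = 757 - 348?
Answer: 13759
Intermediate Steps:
t = 409
t + p(13)*534 = 409 + 25*534 = 409 + 13350 = 13759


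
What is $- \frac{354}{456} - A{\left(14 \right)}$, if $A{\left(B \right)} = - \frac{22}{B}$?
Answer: $\frac{423}{532} \approx 0.79511$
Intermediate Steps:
$- \frac{354}{456} - A{\left(14 \right)} = - \frac{354}{456} - - \frac{22}{14} = \left(-354\right) \frac{1}{456} - \left(-22\right) \frac{1}{14} = - \frac{59}{76} - - \frac{11}{7} = - \frac{59}{76} + \frac{11}{7} = \frac{423}{532}$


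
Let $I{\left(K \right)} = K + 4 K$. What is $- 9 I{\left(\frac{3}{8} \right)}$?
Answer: $- \frac{135}{8} \approx -16.875$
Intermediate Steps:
$I{\left(K \right)} = 5 K$
$- 9 I{\left(\frac{3}{8} \right)} = - 9 \cdot 5 \cdot \frac{3}{8} = \left(-9\right) \frac{15}{8} = - \frac{135}{8}$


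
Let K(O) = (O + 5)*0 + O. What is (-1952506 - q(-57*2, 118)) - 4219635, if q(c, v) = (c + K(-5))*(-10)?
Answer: -6173331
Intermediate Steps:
K(O) = O (K(O) = (5 + O)*0 + O = 0 + O = O)
q(c, v) = 50 - 10*c (q(c, v) = (c - 5)*(-10) = (-5 + c)*(-10) = 50 - 10*c)
(-1952506 - q(-57*2, 118)) - 4219635 = (-1952506 - (50 - (-570)*2)) - 4219635 = (-1952506 - (50 - 10*(-114))) - 4219635 = (-1952506 - (50 + 1140)) - 4219635 = (-1952506 - 1*1190) - 4219635 = (-1952506 - 1190) - 4219635 = -1953696 - 4219635 = -6173331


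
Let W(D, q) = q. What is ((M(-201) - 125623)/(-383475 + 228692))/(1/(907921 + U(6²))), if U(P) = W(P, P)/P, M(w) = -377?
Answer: 114398172000/154783 ≈ 7.3909e+5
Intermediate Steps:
U(P) = 1 (U(P) = P/P = 1)
((M(-201) - 125623)/(-383475 + 228692))/(1/(907921 + U(6²))) = ((-377 - 125623)/(-383475 + 228692))/(1/(907921 + 1)) = (-126000/(-154783))/(1/907922) = (-126000*(-1/154783))/(1/907922) = (126000/154783)*907922 = 114398172000/154783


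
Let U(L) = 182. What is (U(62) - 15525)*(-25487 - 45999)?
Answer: 1096809698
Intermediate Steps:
(U(62) - 15525)*(-25487 - 45999) = (182 - 15525)*(-25487 - 45999) = -15343*(-71486) = 1096809698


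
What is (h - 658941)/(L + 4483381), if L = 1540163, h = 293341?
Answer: -45700/752943 ≈ -0.060695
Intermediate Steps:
(h - 658941)/(L + 4483381) = (293341 - 658941)/(1540163 + 4483381) = -365600/6023544 = -365600*1/6023544 = -45700/752943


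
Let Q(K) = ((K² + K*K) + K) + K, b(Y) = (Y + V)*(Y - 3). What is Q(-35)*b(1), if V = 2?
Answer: -14280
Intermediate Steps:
b(Y) = (-3 + Y)*(2 + Y) (b(Y) = (Y + 2)*(Y - 3) = (2 + Y)*(-3 + Y) = (-3 + Y)*(2 + Y))
Q(K) = 2*K + 2*K² (Q(K) = ((K² + K²) + K) + K = (2*K² + K) + K = (K + 2*K²) + K = 2*K + 2*K²)
Q(-35)*b(1) = (2*(-35)*(1 - 35))*(-6 + 1² - 1*1) = (2*(-35)*(-34))*(-6 + 1 - 1) = 2380*(-6) = -14280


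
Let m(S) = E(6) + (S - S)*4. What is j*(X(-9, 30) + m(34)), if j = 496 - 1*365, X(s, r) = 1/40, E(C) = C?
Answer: 31571/40 ≈ 789.28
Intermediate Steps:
X(s, r) = 1/40
m(S) = 6 (m(S) = 6 + (S - S)*4 = 6 + 0*4 = 6 + 0 = 6)
j = 131 (j = 496 - 365 = 131)
j*(X(-9, 30) + m(34)) = 131*(1/40 + 6) = 131*(241/40) = 31571/40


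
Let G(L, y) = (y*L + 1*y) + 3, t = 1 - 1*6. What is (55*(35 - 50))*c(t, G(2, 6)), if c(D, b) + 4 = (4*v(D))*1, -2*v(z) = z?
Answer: -4950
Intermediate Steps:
v(z) = -z/2
t = -5 (t = 1 - 6 = -5)
G(L, y) = 3 + y + L*y (G(L, y) = (L*y + y) + 3 = (y + L*y) + 3 = 3 + y + L*y)
c(D, b) = -4 - 2*D (c(D, b) = -4 + (4*(-D/2))*1 = -4 - 2*D*1 = -4 - 2*D)
(55*(35 - 50))*c(t, G(2, 6)) = (55*(35 - 50))*(-4 - 2*(-5)) = (55*(-15))*(-4 + 10) = -825*6 = -4950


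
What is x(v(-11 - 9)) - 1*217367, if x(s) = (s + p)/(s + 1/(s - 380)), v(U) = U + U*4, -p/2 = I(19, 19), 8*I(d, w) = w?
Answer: -10433783087/48001 ≈ -2.1737e+5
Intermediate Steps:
I(d, w) = w/8
p = -19/4 ≈ -4.7500
v(U) = 5*U (v(U) = U + 4*U = 5*U)
x(s) = (-19/4 + s)/(s + 1/(-380 + s)) (x(s) = (s - 19/4)/(s + 1/(s - 380)) = (-19/4 + s)/(s + 1/(-380 + s)))
x(v(-11 - 9)) - 1*217367 = (1805 + (5*(-11 - 9))² - 7695*(-11 - 9)/4)/(1 + (5*(-11 - 9))² - 1900*(-11 - 9)) - 1*217367 = (1805 + (5*(-20))² - 7695*(-20)/4)/(1 + (5*(-20))² - 1900*(-20)) - 217367 = (1805 + (-100)² - 1539/4*(-100))/(1 + (-100)² - 380*(-100)) - 217367 = (1805 + 10000 + 38475)/(1 + 10000 + 38000) - 217367 = 50280/48001 - 217367 = -10433783087/48001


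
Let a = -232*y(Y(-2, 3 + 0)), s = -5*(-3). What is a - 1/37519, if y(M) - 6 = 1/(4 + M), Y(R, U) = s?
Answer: -1001006939/712861 ≈ -1404.2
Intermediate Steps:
s = 15
Y(R, U) = 15
y(M) = 6 + 1/(4 + M)
a = -26680/19 (a = -232*(25 + 6*15)/(4 + 15) = -232*(25 + 90)/19 = -232*115/19 = -26680/19 ≈ -1404.2)
a - 1/37519 = -26680/19 - 1/37519 = -1001006939/712861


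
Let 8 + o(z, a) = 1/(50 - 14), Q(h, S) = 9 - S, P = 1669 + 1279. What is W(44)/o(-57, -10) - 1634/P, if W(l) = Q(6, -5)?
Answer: -139625/60434 ≈ -2.3104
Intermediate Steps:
P = 2948
W(l) = 14 (W(l) = 9 - 1*(-5) = 9 + 5 = 14)
o(z, a) = -287/36 (o(z, a) = -8 + 1/(50 - 14) = -8 + 1/36 = -287/36)
W(44)/o(-57, -10) - 1634/P = 14/(-287/36) - 1634/2948 = 14*(-36/287) - 1634*1/2948 = -72/41 - 817/1474 = -139625/60434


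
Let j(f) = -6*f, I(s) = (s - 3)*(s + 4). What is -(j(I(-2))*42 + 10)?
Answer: -2530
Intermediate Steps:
I(s) = (-3 + s)*(4 + s)
-(j(I(-2))*42 + 10) = -(-6*(-12 - 2 + (-2)**2)*42 + 10) = -(-6*(-12 - 2 + 4)*42 + 10) = -(-6*(-10)*42 + 10) = -(60*42 + 10) = -(2520 + 10) = -1*2530 = -2530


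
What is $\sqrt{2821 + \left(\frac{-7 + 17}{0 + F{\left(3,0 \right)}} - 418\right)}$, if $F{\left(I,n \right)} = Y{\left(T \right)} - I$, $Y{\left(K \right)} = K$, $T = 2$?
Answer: $\sqrt{2393} \approx 48.918$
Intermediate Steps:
$F{\left(I,n \right)} = 2 - I$
$\sqrt{2821 + \left(\frac{-7 + 17}{0 + F{\left(3,0 \right)}} - 418\right)} = \sqrt{2821 - \left(418 - \frac{-7 + 17}{0 + \left(2 - 3\right)}\right)} = \sqrt{2821 - \left(418 - \frac{10}{0 + \left(2 - 3\right)}\right)} = \sqrt{2821 - \left(418 - \frac{10}{0 - 1}\right)} = \sqrt{2821 - \left(418 - \frac{10}{-1}\right)} = \sqrt{2821 + \left(10 \left(-1\right) - 418\right)} = \sqrt{2821 - 428} = \sqrt{2393}$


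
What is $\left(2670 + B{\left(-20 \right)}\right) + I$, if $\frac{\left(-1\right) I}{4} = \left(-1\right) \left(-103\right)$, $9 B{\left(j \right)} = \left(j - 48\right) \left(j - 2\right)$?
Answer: $\frac{21818}{9} \approx 2424.2$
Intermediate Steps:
$B{\left(j \right)} = \frac{\left(-48 + j\right) \left(-2 + j\right)}{9}$ ($B{\left(j \right)} = \frac{\left(j - 48\right) \left(j - 2\right)}{9} = \frac{\left(-48 + j\right) \left(-2 + j\right)}{9}$)
$I = -412$ ($I = - 4 \left(\left(-1\right) \left(-103\right)\right) = \left(-4\right) 103 = -412$)
$\left(2670 + B{\left(-20 \right)}\right) + I = \left(2670 + \left(\frac{32}{3} - - \frac{1000}{9} + \frac{\left(-20\right)^{2}}{9}\right)\right) - 412 = \left(2670 + \left(\frac{32}{3} + \frac{1000}{9} + \frac{1}{9} \cdot 400\right)\right) - 412 = \left(2670 + \left(\frac{32}{3} + \frac{1000}{9} + \frac{400}{9}\right)\right) - 412 = \left(2670 + \frac{1496}{9}\right) - 412 = \frac{25526}{9} - 412 = \frac{21818}{9}$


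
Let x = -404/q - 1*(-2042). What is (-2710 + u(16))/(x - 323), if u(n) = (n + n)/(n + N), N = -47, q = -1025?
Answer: -86143050/54633749 ≈ -1.5767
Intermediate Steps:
x = 2093454/1025 (x = -404/(-1025) - 1*(-2042) = -404*(-1/1025) + 2042 = 404/1025 + 2042 = 2093454/1025 ≈ 2042.4)
u(n) = 2*n/(-47 + n) (u(n) = (n + n)/(n - 47) = (2*n)/(-47 + n) = 2*n/(-47 + n))
(-2710 + u(16))/(x - 323) = (-2710 + 2*16/(-47 + 16))/(2093454/1025 - 323) = (-2710 + 2*16/(-31))/(1762379/1025) = (-2710 + 2*16*(-1/31))*(1025/1762379) = (-2710 - 32/31)*(1025/1762379) = -84042/31*1025/1762379 = -86143050/54633749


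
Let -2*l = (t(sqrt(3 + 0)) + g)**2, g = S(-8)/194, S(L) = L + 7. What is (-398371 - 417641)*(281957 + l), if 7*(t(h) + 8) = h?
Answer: -212128767189607041/922082 - 633633318*sqrt(3)/679 ≈ -2.3006e+11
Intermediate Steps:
t(h) = -8 + h/7
S(L) = 7 + L
g = -1/194 (g = (7 - 8)/194 = -1*1/194 = -1/194 ≈ -0.0051546)
l = -(-1553/194 + sqrt(3)/7)**2/2 (l = -((-8 + sqrt(3 + 0)/7) - 1/194)**2/2 = -((-8 + sqrt(3)/7) - 1/194)**2/2 = -(-1553/194 + sqrt(3)/7)**2/2 ≈ -30.091)
(-398371 - 417641)*(281957 + l) = (-398371 - 417641)*(281957 + (-118291549/3688328 + 1553*sqrt(3)/1358)) = -816012*(1039831606347/3688328 + 1553*sqrt(3)/1358) = -212128767189607041/922082 - 633633318*sqrt(3)/679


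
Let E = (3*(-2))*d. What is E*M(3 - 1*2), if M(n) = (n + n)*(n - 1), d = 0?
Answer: 0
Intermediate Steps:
E = 0 (E = (3*(-2))*0 = -6*0 = 0)
M(n) = 2*n*(-1 + n) (M(n) = (2*n)*(-1 + n) = 2*n*(-1 + n))
E*M(3 - 1*2) = 0*(2*(3 - 1*2)*(-1 + (3 - 1*2))) = 0*(2*(3 - 2)*(-1 + (3 - 2))) = 0*(2*1*(-1 + 1)) = 0*(2*1*0) = 0*0 = 0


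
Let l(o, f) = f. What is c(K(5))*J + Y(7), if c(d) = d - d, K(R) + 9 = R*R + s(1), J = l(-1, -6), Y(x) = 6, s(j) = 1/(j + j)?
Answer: 6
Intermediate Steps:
s(j) = 1/(2*j)
J = -6
K(R) = -17/2 + R**2 (K(R) = -9 + (R*R + (1/2)/1) = -9 + (R**2 + (1/2)*1) = -9 + (R**2 + 1/2) = -9 + (1/2 + R**2) = -17/2 + R**2)
c(d) = 0
c(K(5))*J + Y(7) = 0*(-6) + 6 = 0 + 6 = 6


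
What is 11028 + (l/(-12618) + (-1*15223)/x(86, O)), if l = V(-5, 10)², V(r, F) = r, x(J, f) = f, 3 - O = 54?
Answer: 2429599681/214506 ≈ 11326.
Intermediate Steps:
O = -51 (O = 3 - 1*54 = 3 - 54 = -51)
l = 25 (l = (-5)² = 25)
11028 + (l/(-12618) + (-1*15223)/x(86, O)) = 11028 + (25/(-12618) - 1*15223/(-51)) = 11028 + (25*(-1/12618) - 15223*(-1/51)) = 11028 + (-25/12618 + 15223/51) = 11028 + 64027513/214506 = 2429599681/214506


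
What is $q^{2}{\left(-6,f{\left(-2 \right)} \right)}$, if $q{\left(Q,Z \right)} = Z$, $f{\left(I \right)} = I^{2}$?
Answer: $16$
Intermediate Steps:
$q^{2}{\left(-6,f{\left(-2 \right)} \right)} = \left(\left(-2\right)^{2}\right)^{2} = 4^{2} = 16$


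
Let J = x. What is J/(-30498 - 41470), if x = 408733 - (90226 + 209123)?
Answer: -13673/8996 ≈ -1.5199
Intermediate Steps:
x = 109384 (x = 408733 - 1*299349 = 408733 - 299349 = 109384)
J = 109384
J/(-30498 - 41470) = 109384/(-30498 - 41470) = 109384/(-71968) = 109384*(-1/71968) = -13673/8996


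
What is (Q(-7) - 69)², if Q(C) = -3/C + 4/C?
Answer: 234256/49 ≈ 4780.7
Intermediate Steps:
Q(C) = 1/C
(Q(-7) - 69)² = (1/(-7) - 69)² = (-⅐ - 69)² = (-484/7)² = 234256/49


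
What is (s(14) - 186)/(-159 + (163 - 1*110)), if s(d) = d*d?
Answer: -5/53 ≈ -0.094340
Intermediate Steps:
s(d) = d²
(s(14) - 186)/(-159 + (163 - 1*110)) = (14² - 186)/(-159 + (163 - 1*110)) = (196 - 186)/(-159 + (163 - 110)) = 10/(-159 + 53) = 10/(-106) = 10*(-1/106) = -5/53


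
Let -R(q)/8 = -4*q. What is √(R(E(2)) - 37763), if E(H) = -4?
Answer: I*√37891 ≈ 194.66*I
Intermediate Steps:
R(q) = 32*q (R(q) = -(-32)*q = 32*q)
√(R(E(2)) - 37763) = √(32*(-4) - 37763) = √(-128 - 37763) = √(-37891) = I*√37891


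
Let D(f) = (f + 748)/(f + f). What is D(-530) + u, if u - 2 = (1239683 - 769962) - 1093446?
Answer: -330573299/530 ≈ -6.2372e+5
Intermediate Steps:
D(f) = (748 + f)/(2*f) (D(f) = (748 + f)/((2*f)) = (748 + f)*(1/(2*f)) = (748 + f)/(2*f))
u = -623723 (u = 2 + ((1239683 - 769962) - 1093446) = 2 + (469721 - 1093446) = 2 - 623725 = -623723)
D(-530) + u = (½)*(748 - 530)/(-530) - 623723 = (½)*(-1/530)*218 - 623723 = -109/530 - 623723 = -330573299/530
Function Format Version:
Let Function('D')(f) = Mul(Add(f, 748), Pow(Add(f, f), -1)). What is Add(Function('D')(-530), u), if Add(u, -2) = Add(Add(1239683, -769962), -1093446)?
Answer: Rational(-330573299, 530) ≈ -6.2372e+5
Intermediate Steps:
Function('D')(f) = Mul(Rational(1, 2), Pow(f, -1), Add(748, f)) (Function('D')(f) = Mul(Add(748, f), Pow(Mul(2, f), -1)) = Mul(Add(748, f), Mul(Rational(1, 2), Pow(f, -1))) = Mul(Rational(1, 2), Pow(f, -1), Add(748, f)))
u = -623723 (u = Add(2, Add(Add(1239683, -769962), -1093446)) = Add(2, Add(469721, -1093446)) = Add(2, -623725) = -623723)
Add(Function('D')(-530), u) = Add(Mul(Rational(1, 2), Pow(-530, -1), Add(748, -530)), -623723) = Add(Mul(Rational(1, 2), Rational(-1, 530), 218), -623723) = Add(Rational(-109, 530), -623723) = Rational(-330573299, 530)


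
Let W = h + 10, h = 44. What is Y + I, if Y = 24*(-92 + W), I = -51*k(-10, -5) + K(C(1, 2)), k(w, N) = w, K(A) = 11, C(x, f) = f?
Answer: -391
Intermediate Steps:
W = 54 (W = 44 + 10 = 54)
I = 521 (I = -51*(-10) + 11 = 510 + 11 = 521)
Y = -912 (Y = 24*(-92 + 54) = 24*(-38) = -912)
Y + I = -912 + 521 = -391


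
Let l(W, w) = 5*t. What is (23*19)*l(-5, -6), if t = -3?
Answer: -6555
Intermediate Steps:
l(W, w) = -15 (l(W, w) = 5*(-3) = -15)
(23*19)*l(-5, -6) = (23*19)*(-15) = 437*(-15) = -6555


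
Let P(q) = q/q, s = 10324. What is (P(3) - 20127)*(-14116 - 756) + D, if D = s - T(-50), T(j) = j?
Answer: 299324246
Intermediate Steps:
D = 10374 (D = 10324 - 1*(-50) = 10324 + 50 = 10374)
P(q) = 1
(P(3) - 20127)*(-14116 - 756) + D = (1 - 20127)*(-14116 - 756) + 10374 = -20126*(-14872) + 10374 = 299313872 + 10374 = 299324246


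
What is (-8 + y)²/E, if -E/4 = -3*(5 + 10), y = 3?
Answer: 5/36 ≈ 0.13889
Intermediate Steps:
E = 180 (E = -(-12)*(5 + 10) = -(-12)*15 = -4*(-45) = 180)
(-8 + y)²/E = (-8 + 3)²/180 = (-5)²*(1/180) = 25*(1/180) = 5/36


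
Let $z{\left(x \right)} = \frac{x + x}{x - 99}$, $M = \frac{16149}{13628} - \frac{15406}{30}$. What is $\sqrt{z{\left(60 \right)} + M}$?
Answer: $\frac{i \sqrt{909995381111505}}{1328730} \approx 22.703 i$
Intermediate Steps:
$M = - \frac{104734249}{204420}$ ($M = 16149 \cdot \frac{1}{13628} - \frac{7703}{15} = \frac{16149}{13628} - \frac{7703}{15} = - \frac{104734249}{204420} \approx -512.35$)
$z{\left(x \right)} = \frac{2 x}{-99 + x}$
$\sqrt{z{\left(60 \right)} + M} = \sqrt{2 \cdot 60 \frac{1}{-99 + 60} - \frac{104734249}{204420}} = \sqrt{2 \cdot 60 \frac{1}{-39} - \frac{104734249}{204420}} = \sqrt{2 \cdot 60 \left(- \frac{1}{39}\right) - \frac{104734249}{204420}} = \sqrt{- \frac{40}{13} - \frac{104734249}{204420}} = \sqrt{- \frac{1369722037}{2657460}} = \frac{i \sqrt{909995381111505}}{1328730}$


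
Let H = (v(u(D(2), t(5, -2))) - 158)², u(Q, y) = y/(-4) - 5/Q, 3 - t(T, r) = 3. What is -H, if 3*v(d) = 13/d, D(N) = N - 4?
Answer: -5494336/225 ≈ -24419.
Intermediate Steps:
t(T, r) = 0 (t(T, r) = 3 - 1*3 = 3 - 3 = 0)
D(N) = -4 + N
u(Q, y) = -5/Q - y/4 (u(Q, y) = y*(-¼) - 5/Q = -y/4 - 5/Q = -5/Q - y/4)
v(d) = 13/(3*d) (v(d) = (13/d)/3 = 13/(3*d))
H = 5494336/225 (H = (13/(3*(-5/(-4 + 2) - ¼*0)) - 158)² = (13/(3*(-5/(-2) + 0)) - 158)² = (13/(3*(-5*(-½) + 0)) - 158)² = (13/(3*(5/2 + 0)) - 158)² = (13/(3*(5/2)) - 158)² = ((13/3)*(⅖) - 158)² = (26/15 - 158)² = (-2344/15)² = 5494336/225 ≈ 24419.)
-H = -1*5494336/225 = -5494336/225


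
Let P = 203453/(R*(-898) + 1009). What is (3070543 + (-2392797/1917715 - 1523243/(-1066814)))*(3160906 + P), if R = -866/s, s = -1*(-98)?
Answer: 1243229610151867161127805626957/128091829916733250 ≈ 9.7058e+12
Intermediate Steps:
s = 98
R = -433/49 (R = -866/98 = -866*1/98 = -433/49 ≈ -8.8367)
P = 9969197/438275 (P = 203453/(-433/49*(-898) + 1009) = 203453/(388834/49 + 1009) = 203453/(438275/49) = 203453*(49/438275) = 9969197/438275 ≈ 22.746)
(3070543 + (-2392797/1917715 - 1523243/(-1066814)))*(3160906 + P) = (3070543 + (-2392797/1917715 - 1523243/(-1066814)))*(3160906 + 9969197/438275) = (3070543 + (-2392797*1/1917715 - 1523243*(-1/1066814)))*(1385356046347/438275) = (3070543 + (-2392797/1917715 + 1523243/1066814))*(1385356046347/438275) = (3070543 + 368476610987/2045845210010)*(1385356046347/438275) = (6281856057156346417/2045845210010)*(1385356046347/438275) = 1243229610151867161127805626957/128091829916733250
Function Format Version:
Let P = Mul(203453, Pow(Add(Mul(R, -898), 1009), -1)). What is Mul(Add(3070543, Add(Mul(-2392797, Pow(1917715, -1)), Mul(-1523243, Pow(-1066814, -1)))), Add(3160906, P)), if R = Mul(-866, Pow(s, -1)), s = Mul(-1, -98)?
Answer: Rational(1243229610151867161127805626957, 128091829916733250) ≈ 9.7058e+12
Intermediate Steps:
s = 98
R = Rational(-433, 49) (R = Mul(-866, Pow(98, -1)) = Mul(-866, Rational(1, 98)) = Rational(-433, 49) ≈ -8.8367)
P = Rational(9969197, 438275) (P = Mul(203453, Pow(Add(Mul(Rational(-433, 49), -898), 1009), -1)) = Mul(203453, Pow(Add(Rational(388834, 49), 1009), -1)) = Mul(203453, Pow(Rational(438275, 49), -1)) = Mul(203453, Rational(49, 438275)) = Rational(9969197, 438275) ≈ 22.746)
Mul(Add(3070543, Add(Mul(-2392797, Pow(1917715, -1)), Mul(-1523243, Pow(-1066814, -1)))), Add(3160906, P)) = Mul(Add(3070543, Add(Mul(-2392797, Pow(1917715, -1)), Mul(-1523243, Pow(-1066814, -1)))), Add(3160906, Rational(9969197, 438275))) = Mul(Add(3070543, Add(Mul(-2392797, Rational(1, 1917715)), Mul(-1523243, Rational(-1, 1066814)))), Rational(1385356046347, 438275)) = Mul(Add(3070543, Add(Rational(-2392797, 1917715), Rational(1523243, 1066814))), Rational(1385356046347, 438275)) = Mul(Add(3070543, Rational(368476610987, 2045845210010)), Rational(1385356046347, 438275)) = Mul(Rational(6281856057156346417, 2045845210010), Rational(1385356046347, 438275)) = Rational(1243229610151867161127805626957, 128091829916733250)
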